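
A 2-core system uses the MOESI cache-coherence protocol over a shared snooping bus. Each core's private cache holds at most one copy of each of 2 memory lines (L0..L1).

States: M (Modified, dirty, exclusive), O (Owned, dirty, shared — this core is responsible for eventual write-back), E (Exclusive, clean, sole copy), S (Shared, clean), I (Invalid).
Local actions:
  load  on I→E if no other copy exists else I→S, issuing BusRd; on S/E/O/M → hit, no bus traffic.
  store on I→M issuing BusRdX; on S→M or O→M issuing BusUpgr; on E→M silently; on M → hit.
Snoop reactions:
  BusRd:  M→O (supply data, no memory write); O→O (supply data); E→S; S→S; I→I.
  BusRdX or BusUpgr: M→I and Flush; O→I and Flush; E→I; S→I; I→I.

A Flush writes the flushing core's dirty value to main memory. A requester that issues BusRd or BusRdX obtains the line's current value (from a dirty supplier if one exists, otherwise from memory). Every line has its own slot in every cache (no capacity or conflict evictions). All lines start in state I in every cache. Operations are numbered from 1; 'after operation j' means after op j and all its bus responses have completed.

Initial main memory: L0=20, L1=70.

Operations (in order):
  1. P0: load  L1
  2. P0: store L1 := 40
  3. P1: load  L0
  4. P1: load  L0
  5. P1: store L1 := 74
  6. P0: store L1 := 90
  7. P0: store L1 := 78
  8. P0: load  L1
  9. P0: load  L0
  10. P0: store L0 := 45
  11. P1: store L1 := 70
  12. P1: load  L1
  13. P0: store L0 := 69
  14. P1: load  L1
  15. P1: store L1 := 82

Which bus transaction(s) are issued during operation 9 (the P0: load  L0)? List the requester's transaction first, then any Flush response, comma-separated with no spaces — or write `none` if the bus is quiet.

1. P0: load  L1  bus=[BusRd]  L1: P0=E P1=I  mem[L1]=70
2. P0: store L1 := 40  bus=[-]  L1: P0=M P1=I  mem[L1]=70
3. P1: load  L0  bus=[BusRd]  L0: P0=I P1=E  mem[L0]=20
4. P1: load  L0  bus=[-]  L0: P0=I P1=E  mem[L0]=20
5. P1: store L1 := 74  bus=[BusRdX,Flush]  L1: P0=I P1=M  mem[L1]=40
6. P0: store L1 := 90  bus=[BusRdX,Flush]  L1: P0=M P1=I  mem[L1]=74
7. P0: store L1 := 78  bus=[-]  L1: P0=M P1=I  mem[L1]=74
8. P0: load  L1  bus=[-]  L1: P0=M P1=I  mem[L1]=74
9. P0: load  L0  bus=[BusRd]  L0: P0=S P1=S  mem[L0]=20
10. P0: store L0 := 45  bus=[BusUpgr]  L0: P0=M P1=I  mem[L0]=20
11. P1: store L1 := 70  bus=[BusRdX,Flush]  L1: P0=I P1=M  mem[L1]=78
12. P1: load  L1  bus=[-]  L1: P0=I P1=M  mem[L1]=78
13. P0: store L0 := 69  bus=[-]  L0: P0=M P1=I  mem[L0]=20
14. P1: load  L1  bus=[-]  L1: P0=I P1=M  mem[L1]=78
15. P1: store L1 := 82  bus=[-]  L1: P0=I P1=M  mem[L1]=78

bus = BusRd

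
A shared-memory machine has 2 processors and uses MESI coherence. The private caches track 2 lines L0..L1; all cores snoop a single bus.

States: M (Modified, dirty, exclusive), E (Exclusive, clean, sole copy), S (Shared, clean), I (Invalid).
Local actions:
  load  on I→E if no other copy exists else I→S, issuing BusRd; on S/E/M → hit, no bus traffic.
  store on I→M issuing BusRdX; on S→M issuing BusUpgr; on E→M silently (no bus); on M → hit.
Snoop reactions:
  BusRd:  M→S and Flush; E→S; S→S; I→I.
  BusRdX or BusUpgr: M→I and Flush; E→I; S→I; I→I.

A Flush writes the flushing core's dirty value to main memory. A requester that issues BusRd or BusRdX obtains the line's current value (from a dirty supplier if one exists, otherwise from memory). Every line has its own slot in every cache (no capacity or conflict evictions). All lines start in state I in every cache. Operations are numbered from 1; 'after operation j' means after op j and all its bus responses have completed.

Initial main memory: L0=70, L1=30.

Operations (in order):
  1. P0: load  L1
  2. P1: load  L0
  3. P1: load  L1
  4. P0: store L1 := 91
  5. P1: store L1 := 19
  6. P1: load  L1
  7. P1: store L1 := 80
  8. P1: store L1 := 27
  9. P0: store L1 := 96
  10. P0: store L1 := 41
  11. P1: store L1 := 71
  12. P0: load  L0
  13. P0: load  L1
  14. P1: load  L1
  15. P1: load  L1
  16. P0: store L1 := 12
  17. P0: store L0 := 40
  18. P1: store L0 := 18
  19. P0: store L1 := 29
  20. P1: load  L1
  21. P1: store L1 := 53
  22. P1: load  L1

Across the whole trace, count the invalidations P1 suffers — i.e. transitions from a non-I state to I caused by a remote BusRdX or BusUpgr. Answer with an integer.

[1] P0: load  L1 | P0:E(30), P1:I | bus: BusRd
[2] P1: load  L0 | P0:I, P1:E(70) | bus: BusRd
[3] P1: load  L1 | P0:S(30), P1:S(30) | bus: BusRd
[4] P0: store L1 := 91 | P0:M(91), P1:I | bus: BusUpgr
[5] P1: store L1 := 19 | P0:I, P1:M(19) | bus: BusRdX,Flush
[6] P1: load  L1 | P0:I, P1:M(19) | bus: none
[7] P1: store L1 := 80 | P0:I, P1:M(80) | bus: none
[8] P1: store L1 := 27 | P0:I, P1:M(27) | bus: none
[9] P0: store L1 := 96 | P0:M(96), P1:I | bus: BusRdX,Flush
[10] P0: store L1 := 41 | P0:M(41), P1:I | bus: none
[11] P1: store L1 := 71 | P0:I, P1:M(71) | bus: BusRdX,Flush
[12] P0: load  L0 | P0:S(70), P1:S(70) | bus: BusRd
[13] P0: load  L1 | P0:S(71), P1:S(71) | bus: BusRd,Flush
[14] P1: load  L1 | P0:S(71), P1:S(71) | bus: none
[15] P1: load  L1 | P0:S(71), P1:S(71) | bus: none
[16] P0: store L1 := 12 | P0:M(12), P1:I | bus: BusUpgr
[17] P0: store L0 := 40 | P0:M(40), P1:I | bus: BusUpgr
[18] P1: store L0 := 18 | P0:I, P1:M(18) | bus: BusRdX,Flush
[19] P0: store L1 := 29 | P0:M(29), P1:I | bus: none
[20] P1: load  L1 | P0:S(29), P1:S(29) | bus: BusRd,Flush
[21] P1: store L1 := 53 | P0:I, P1:M(53) | bus: BusUpgr
[22] P1: load  L1 | P0:I, P1:M(53) | bus: none

invalidations = 4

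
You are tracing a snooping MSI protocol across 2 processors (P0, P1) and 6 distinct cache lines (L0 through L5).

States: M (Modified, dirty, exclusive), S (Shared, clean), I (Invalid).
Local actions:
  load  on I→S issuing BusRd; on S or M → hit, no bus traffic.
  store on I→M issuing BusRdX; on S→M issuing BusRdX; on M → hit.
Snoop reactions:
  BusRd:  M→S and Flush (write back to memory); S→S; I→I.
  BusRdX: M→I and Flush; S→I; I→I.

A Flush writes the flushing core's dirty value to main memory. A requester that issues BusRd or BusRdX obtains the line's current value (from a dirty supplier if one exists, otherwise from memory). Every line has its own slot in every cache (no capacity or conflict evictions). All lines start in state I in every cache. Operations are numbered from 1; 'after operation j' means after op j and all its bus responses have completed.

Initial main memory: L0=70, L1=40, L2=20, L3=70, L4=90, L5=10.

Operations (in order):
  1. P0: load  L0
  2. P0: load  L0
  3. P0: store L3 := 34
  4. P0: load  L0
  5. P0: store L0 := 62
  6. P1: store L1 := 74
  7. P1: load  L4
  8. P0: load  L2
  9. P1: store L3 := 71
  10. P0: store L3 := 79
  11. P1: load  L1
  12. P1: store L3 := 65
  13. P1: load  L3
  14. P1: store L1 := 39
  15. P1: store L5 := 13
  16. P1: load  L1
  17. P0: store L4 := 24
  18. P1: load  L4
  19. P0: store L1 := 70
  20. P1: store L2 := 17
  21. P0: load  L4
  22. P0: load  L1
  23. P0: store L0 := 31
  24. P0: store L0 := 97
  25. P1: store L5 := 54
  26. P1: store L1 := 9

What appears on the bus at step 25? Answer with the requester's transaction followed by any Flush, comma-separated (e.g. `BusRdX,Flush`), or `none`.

[1] P0: load  L0 | P0:S(70), P1:I | bus: BusRd
[2] P0: load  L0 | P0:S(70), P1:I | bus: none
[3] P0: store L3 := 34 | P0:M(34), P1:I | bus: BusRdX
[4] P0: load  L0 | P0:S(70), P1:I | bus: none
[5] P0: store L0 := 62 | P0:M(62), P1:I | bus: BusRdX
[6] P1: store L1 := 74 | P0:I, P1:M(74) | bus: BusRdX
[7] P1: load  L4 | P0:I, P1:S(90) | bus: BusRd
[8] P0: load  L2 | P0:S(20), P1:I | bus: BusRd
[9] P1: store L3 := 71 | P0:I, P1:M(71) | bus: BusRdX,Flush
[10] P0: store L3 := 79 | P0:M(79), P1:I | bus: BusRdX,Flush
[11] P1: load  L1 | P0:I, P1:M(74) | bus: none
[12] P1: store L3 := 65 | P0:I, P1:M(65) | bus: BusRdX,Flush
[13] P1: load  L3 | P0:I, P1:M(65) | bus: none
[14] P1: store L1 := 39 | P0:I, P1:M(39) | bus: none
[15] P1: store L5 := 13 | P0:I, P1:M(13) | bus: BusRdX
[16] P1: load  L1 | P0:I, P1:M(39) | bus: none
[17] P0: store L4 := 24 | P0:M(24), P1:I | bus: BusRdX
[18] P1: load  L4 | P0:S(24), P1:S(24) | bus: BusRd,Flush
[19] P0: store L1 := 70 | P0:M(70), P1:I | bus: BusRdX,Flush
[20] P1: store L2 := 17 | P0:I, P1:M(17) | bus: BusRdX
[21] P0: load  L4 | P0:S(24), P1:S(24) | bus: none
[22] P0: load  L1 | P0:M(70), P1:I | bus: none
[23] P0: store L0 := 31 | P0:M(31), P1:I | bus: none
[24] P0: store L0 := 97 | P0:M(97), P1:I | bus: none
[25] P1: store L5 := 54 | P0:I, P1:M(54) | bus: none
[26] P1: store L1 := 9 | P0:I, P1:M(9) | bus: BusRdX,Flush

bus = none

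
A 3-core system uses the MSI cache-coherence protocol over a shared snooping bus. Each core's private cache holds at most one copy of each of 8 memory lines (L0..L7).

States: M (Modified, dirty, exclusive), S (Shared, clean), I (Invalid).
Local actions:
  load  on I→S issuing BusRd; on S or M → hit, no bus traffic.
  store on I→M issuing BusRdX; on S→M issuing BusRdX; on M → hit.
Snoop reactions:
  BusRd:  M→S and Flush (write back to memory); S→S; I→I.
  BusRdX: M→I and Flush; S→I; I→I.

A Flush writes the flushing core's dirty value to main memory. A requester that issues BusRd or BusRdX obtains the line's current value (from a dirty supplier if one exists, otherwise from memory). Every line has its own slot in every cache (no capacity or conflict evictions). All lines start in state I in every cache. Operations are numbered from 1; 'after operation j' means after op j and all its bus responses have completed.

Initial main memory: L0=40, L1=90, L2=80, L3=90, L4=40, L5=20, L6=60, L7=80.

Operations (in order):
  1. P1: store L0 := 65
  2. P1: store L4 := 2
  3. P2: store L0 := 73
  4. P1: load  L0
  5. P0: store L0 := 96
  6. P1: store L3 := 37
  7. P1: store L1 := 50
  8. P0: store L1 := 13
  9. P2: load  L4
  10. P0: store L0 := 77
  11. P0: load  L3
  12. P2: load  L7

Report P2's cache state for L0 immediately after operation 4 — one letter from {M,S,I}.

  op1 P1: store L0 := 65 → I/M/I on L0; bus BusRdX; mem=40
  op2 P1: store L4 := 2 → I/M/I on L4; bus BusRdX; mem=40
  op3 P2: store L0 := 73 → I/I/M on L0; bus BusRdX Flush; mem=65
  op4 P1: load  L0 → I/S/S on L0; bus BusRd Flush; mem=73
  op5 P0: store L0 := 96 → M/I/I on L0; bus BusRdX; mem=73
  op6 P1: store L3 := 37 → I/M/I on L3; bus BusRdX; mem=90
  op7 P1: store L1 := 50 → I/M/I on L1; bus BusRdX; mem=90
  op8 P0: store L1 := 13 → M/I/I on L1; bus BusRdX Flush; mem=50
  op9 P2: load  L4 → I/S/S on L4; bus BusRd Flush; mem=2
  op10 P0: store L0 := 77 → M/I/I on L0; bus (none); mem=73
  op11 P0: load  L3 → S/S/I on L3; bus BusRd Flush; mem=37
  op12 P2: load  L7 → I/I/S on L7; bus BusRd; mem=80

state = S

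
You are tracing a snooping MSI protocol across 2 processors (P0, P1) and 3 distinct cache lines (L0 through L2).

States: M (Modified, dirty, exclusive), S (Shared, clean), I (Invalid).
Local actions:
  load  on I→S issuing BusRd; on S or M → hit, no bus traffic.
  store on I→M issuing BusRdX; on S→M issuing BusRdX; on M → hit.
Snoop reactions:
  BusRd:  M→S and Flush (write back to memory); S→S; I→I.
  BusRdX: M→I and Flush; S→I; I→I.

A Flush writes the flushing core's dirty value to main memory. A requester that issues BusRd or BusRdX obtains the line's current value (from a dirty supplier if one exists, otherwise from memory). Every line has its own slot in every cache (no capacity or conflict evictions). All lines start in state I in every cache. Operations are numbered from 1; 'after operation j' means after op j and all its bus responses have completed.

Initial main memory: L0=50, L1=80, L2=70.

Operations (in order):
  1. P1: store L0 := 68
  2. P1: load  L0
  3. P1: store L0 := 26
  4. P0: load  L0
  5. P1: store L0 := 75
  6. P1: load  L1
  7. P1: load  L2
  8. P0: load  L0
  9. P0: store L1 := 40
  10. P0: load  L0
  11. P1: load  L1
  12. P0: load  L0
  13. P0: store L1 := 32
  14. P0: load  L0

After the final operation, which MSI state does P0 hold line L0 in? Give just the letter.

1. P1: store L0 := 68  bus=[BusRdX]  L0: P0=I P1=M  mem[L0]=50
2. P1: load  L0  bus=[-]  L0: P0=I P1=M  mem[L0]=50
3. P1: store L0 := 26  bus=[-]  L0: P0=I P1=M  mem[L0]=50
4. P0: load  L0  bus=[BusRd,Flush]  L0: P0=S P1=S  mem[L0]=26
5. P1: store L0 := 75  bus=[BusRdX]  L0: P0=I P1=M  mem[L0]=26
6. P1: load  L1  bus=[BusRd]  L1: P0=I P1=S  mem[L1]=80
7. P1: load  L2  bus=[BusRd]  L2: P0=I P1=S  mem[L2]=70
8. P0: load  L0  bus=[BusRd,Flush]  L0: P0=S P1=S  mem[L0]=75
9. P0: store L1 := 40  bus=[BusRdX]  L1: P0=M P1=I  mem[L1]=80
10. P0: load  L0  bus=[-]  L0: P0=S P1=S  mem[L0]=75
11. P1: load  L1  bus=[BusRd,Flush]  L1: P0=S P1=S  mem[L1]=40
12. P0: load  L0  bus=[-]  L0: P0=S P1=S  mem[L0]=75
13. P0: store L1 := 32  bus=[BusRdX]  L1: P0=M P1=I  mem[L1]=40
14. P0: load  L0  bus=[-]  L0: P0=S P1=S  mem[L0]=75

state = S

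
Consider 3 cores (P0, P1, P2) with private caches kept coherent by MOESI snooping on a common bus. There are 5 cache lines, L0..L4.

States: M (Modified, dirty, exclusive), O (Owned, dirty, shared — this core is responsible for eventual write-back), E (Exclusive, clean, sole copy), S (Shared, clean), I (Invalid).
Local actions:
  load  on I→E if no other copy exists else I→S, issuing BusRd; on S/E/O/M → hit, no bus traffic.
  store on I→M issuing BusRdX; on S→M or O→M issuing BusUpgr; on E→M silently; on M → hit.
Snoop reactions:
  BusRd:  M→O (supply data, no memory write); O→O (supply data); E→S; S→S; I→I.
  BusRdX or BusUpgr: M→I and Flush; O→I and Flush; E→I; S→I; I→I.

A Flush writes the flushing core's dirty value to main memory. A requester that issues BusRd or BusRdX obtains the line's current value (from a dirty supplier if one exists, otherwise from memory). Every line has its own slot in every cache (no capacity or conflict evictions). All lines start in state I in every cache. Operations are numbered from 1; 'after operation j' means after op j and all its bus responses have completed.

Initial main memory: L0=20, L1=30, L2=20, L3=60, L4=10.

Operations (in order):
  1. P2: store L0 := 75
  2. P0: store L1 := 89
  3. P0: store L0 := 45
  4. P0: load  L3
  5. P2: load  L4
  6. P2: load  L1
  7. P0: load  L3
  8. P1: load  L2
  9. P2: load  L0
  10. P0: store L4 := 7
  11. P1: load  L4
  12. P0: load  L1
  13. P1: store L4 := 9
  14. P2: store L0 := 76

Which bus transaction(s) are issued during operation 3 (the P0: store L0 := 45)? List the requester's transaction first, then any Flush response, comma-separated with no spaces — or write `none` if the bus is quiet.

bus = BusRdX,Flush

1. P2: store L0 := 75  bus=[BusRdX]  L0: P0=I P1=I P2=M  mem[L0]=20
2. P0: store L1 := 89  bus=[BusRdX]  L1: P0=M P1=I P2=I  mem[L1]=30
3. P0: store L0 := 45  bus=[BusRdX,Flush]  L0: P0=M P1=I P2=I  mem[L0]=75
4. P0: load  L3  bus=[BusRd]  L3: P0=E P1=I P2=I  mem[L3]=60
5. P2: load  L4  bus=[BusRd]  L4: P0=I P1=I P2=E  mem[L4]=10
6. P2: load  L1  bus=[BusRd]  L1: P0=O P1=I P2=S  mem[L1]=30
7. P0: load  L3  bus=[-]  L3: P0=E P1=I P2=I  mem[L3]=60
8. P1: load  L2  bus=[BusRd]  L2: P0=I P1=E P2=I  mem[L2]=20
9. P2: load  L0  bus=[BusRd]  L0: P0=O P1=I P2=S  mem[L0]=75
10. P0: store L4 := 7  bus=[BusRdX]  L4: P0=M P1=I P2=I  mem[L4]=10
11. P1: load  L4  bus=[BusRd]  L4: P0=O P1=S P2=I  mem[L4]=10
12. P0: load  L1  bus=[-]  L1: P0=O P1=I P2=S  mem[L1]=30
13. P1: store L4 := 9  bus=[BusUpgr,Flush]  L4: P0=I P1=M P2=I  mem[L4]=7
14. P2: store L0 := 76  bus=[BusUpgr,Flush]  L0: P0=I P1=I P2=M  mem[L0]=45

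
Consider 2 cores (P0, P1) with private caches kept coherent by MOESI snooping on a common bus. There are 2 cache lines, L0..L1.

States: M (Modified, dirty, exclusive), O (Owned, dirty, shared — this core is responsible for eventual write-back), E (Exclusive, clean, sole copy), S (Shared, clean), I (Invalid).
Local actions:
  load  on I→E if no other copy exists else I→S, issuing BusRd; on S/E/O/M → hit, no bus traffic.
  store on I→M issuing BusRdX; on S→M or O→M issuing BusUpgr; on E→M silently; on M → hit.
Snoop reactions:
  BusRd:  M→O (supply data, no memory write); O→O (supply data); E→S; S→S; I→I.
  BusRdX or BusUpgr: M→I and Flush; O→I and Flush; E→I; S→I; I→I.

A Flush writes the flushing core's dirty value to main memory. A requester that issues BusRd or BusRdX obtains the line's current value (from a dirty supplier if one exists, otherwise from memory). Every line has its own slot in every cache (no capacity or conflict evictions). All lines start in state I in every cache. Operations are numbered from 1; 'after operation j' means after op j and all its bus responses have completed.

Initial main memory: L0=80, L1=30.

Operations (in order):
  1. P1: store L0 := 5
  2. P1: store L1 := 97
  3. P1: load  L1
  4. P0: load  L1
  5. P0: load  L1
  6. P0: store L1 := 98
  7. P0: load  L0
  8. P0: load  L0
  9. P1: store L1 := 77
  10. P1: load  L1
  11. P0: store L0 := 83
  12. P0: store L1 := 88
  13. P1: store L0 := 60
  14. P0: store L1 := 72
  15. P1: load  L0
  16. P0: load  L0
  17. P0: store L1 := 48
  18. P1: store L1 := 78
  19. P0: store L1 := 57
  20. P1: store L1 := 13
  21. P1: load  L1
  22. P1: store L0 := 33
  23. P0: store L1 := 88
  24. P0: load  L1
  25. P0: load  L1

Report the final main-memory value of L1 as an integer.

step 1: P1: store L0 := 5  ⟶  IM  (L0)  txn=BusRdX  M[L0]=80
step 2: P1: store L1 := 97  ⟶  IM  (L1)  txn=BusRdX  M[L1]=30
step 3: P1: load  L1  ⟶  IM  (L1)  txn=∅  M[L1]=30
step 4: P0: load  L1  ⟶  SO  (L1)  txn=BusRd  M[L1]=30
step 5: P0: load  L1  ⟶  SO  (L1)  txn=∅  M[L1]=30
step 6: P0: store L1 := 98  ⟶  MI  (L1)  txn=BusUpgr+Flush  M[L1]=97
step 7: P0: load  L0  ⟶  SO  (L0)  txn=BusRd  M[L0]=80
step 8: P0: load  L0  ⟶  SO  (L0)  txn=∅  M[L0]=80
step 9: P1: store L1 := 77  ⟶  IM  (L1)  txn=BusRdX+Flush  M[L1]=98
step 10: P1: load  L1  ⟶  IM  (L1)  txn=∅  M[L1]=98
step 11: P0: store L0 := 83  ⟶  MI  (L0)  txn=BusUpgr+Flush  M[L0]=5
step 12: P0: store L1 := 88  ⟶  MI  (L1)  txn=BusRdX+Flush  M[L1]=77
step 13: P1: store L0 := 60  ⟶  IM  (L0)  txn=BusRdX+Flush  M[L0]=83
step 14: P0: store L1 := 72  ⟶  MI  (L1)  txn=∅  M[L1]=77
step 15: P1: load  L0  ⟶  IM  (L0)  txn=∅  M[L0]=83
step 16: P0: load  L0  ⟶  SO  (L0)  txn=BusRd  M[L0]=83
step 17: P0: store L1 := 48  ⟶  MI  (L1)  txn=∅  M[L1]=77
step 18: P1: store L1 := 78  ⟶  IM  (L1)  txn=BusRdX+Flush  M[L1]=48
step 19: P0: store L1 := 57  ⟶  MI  (L1)  txn=BusRdX+Flush  M[L1]=78
step 20: P1: store L1 := 13  ⟶  IM  (L1)  txn=BusRdX+Flush  M[L1]=57
step 21: P1: load  L1  ⟶  IM  (L1)  txn=∅  M[L1]=57
step 22: P1: store L0 := 33  ⟶  IM  (L0)  txn=BusUpgr  M[L0]=83
step 23: P0: store L1 := 88  ⟶  MI  (L1)  txn=BusRdX+Flush  M[L1]=13
step 24: P0: load  L1  ⟶  MI  (L1)  txn=∅  M[L1]=13
step 25: P0: load  L1  ⟶  MI  (L1)  txn=∅  M[L1]=13

memory[L1] = 13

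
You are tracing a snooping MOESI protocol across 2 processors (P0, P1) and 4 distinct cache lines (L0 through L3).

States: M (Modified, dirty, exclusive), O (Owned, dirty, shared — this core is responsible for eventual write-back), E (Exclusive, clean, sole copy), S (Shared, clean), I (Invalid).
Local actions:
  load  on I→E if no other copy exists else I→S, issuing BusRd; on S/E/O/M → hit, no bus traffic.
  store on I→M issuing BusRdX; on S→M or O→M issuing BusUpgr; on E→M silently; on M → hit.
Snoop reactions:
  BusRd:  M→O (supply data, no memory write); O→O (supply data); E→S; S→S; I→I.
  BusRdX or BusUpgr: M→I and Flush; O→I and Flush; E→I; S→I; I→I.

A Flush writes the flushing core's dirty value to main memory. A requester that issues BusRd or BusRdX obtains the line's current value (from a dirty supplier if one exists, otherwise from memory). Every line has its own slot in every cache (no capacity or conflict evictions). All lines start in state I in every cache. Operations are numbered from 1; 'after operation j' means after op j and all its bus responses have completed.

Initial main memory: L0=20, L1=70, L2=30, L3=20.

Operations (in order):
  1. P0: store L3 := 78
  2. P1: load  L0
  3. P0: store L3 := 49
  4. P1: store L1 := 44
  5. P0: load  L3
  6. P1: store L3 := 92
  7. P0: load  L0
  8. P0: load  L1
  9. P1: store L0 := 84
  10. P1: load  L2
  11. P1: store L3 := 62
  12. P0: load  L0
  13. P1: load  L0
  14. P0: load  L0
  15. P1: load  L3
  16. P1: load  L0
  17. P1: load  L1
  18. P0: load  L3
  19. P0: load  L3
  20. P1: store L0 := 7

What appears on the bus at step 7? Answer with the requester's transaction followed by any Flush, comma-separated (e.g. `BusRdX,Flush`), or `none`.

  op1 P0: store L3 := 78 → M/I on L3; bus BusRdX; mem=20
  op2 P1: load  L0 → I/E on L0; bus BusRd; mem=20
  op3 P0: store L3 := 49 → M/I on L3; bus (none); mem=20
  op4 P1: store L1 := 44 → I/M on L1; bus BusRdX; mem=70
  op5 P0: load  L3 → M/I on L3; bus (none); mem=20
  op6 P1: store L3 := 92 → I/M on L3; bus BusRdX Flush; mem=49
  op7 P0: load  L0 → S/S on L0; bus BusRd; mem=20
  op8 P0: load  L1 → S/O on L1; bus BusRd; mem=70
  op9 P1: store L0 := 84 → I/M on L0; bus BusUpgr; mem=20
  op10 P1: load  L2 → I/E on L2; bus BusRd; mem=30
  op11 P1: store L3 := 62 → I/M on L3; bus (none); mem=49
  op12 P0: load  L0 → S/O on L0; bus BusRd; mem=20
  op13 P1: load  L0 → S/O on L0; bus (none); mem=20
  op14 P0: load  L0 → S/O on L0; bus (none); mem=20
  op15 P1: load  L3 → I/M on L3; bus (none); mem=49
  op16 P1: load  L0 → S/O on L0; bus (none); mem=20
  op17 P1: load  L1 → S/O on L1; bus (none); mem=70
  op18 P0: load  L3 → S/O on L3; bus BusRd; mem=49
  op19 P0: load  L3 → S/O on L3; bus (none); mem=49
  op20 P1: store L0 := 7 → I/M on L0; bus BusUpgr; mem=20

bus = BusRd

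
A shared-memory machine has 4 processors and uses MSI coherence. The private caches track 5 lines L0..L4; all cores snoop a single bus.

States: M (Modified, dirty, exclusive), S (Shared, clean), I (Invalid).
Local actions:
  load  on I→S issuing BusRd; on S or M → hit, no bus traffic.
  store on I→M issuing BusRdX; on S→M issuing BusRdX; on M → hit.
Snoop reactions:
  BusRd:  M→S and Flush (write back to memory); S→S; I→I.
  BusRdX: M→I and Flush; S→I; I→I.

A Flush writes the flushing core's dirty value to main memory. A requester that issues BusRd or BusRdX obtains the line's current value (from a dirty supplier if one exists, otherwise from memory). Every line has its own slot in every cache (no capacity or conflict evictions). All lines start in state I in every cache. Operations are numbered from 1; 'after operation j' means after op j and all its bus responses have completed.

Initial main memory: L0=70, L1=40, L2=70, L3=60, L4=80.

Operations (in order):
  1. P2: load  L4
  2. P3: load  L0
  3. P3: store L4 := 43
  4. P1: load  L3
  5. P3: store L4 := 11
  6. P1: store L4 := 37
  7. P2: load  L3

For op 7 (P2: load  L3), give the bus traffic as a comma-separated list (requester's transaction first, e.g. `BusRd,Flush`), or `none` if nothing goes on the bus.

step 1: P2: load  L4  ⟶  IISI  (L4)  txn=BusRd  M[L4]=80
step 2: P3: load  L0  ⟶  IIIS  (L0)  txn=BusRd  M[L0]=70
step 3: P3: store L4 := 43  ⟶  IIIM  (L4)  txn=BusRdX  M[L4]=80
step 4: P1: load  L3  ⟶  ISII  (L3)  txn=BusRd  M[L3]=60
step 5: P3: store L4 := 11  ⟶  IIIM  (L4)  txn=∅  M[L4]=80
step 6: P1: store L4 := 37  ⟶  IMII  (L4)  txn=BusRdX+Flush  M[L4]=11
step 7: P2: load  L3  ⟶  ISSI  (L3)  txn=BusRd  M[L3]=60

bus = BusRd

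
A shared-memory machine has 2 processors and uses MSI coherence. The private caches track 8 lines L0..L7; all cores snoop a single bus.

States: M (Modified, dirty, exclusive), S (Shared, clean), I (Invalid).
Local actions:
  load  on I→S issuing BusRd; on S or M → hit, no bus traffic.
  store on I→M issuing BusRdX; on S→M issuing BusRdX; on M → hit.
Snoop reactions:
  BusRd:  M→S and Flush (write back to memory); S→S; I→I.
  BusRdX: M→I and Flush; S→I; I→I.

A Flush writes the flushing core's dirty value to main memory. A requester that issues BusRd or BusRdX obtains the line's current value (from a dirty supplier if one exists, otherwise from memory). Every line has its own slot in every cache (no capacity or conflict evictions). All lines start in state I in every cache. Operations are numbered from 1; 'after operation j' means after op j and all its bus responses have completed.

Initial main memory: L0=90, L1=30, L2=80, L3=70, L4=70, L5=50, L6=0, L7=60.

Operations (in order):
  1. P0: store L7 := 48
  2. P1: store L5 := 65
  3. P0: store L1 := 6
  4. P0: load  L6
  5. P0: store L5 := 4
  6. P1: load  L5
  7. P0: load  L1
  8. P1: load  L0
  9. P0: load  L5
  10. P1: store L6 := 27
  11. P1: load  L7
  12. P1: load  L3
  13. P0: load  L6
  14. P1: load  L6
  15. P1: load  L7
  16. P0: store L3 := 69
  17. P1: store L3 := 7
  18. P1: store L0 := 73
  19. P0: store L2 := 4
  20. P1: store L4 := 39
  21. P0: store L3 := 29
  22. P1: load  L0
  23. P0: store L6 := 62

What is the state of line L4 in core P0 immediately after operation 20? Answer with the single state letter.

state = I

[1] P0: store L7 := 48 | P0:M(48), P1:I | bus: BusRdX
[2] P1: store L5 := 65 | P0:I, P1:M(65) | bus: BusRdX
[3] P0: store L1 := 6 | P0:M(6), P1:I | bus: BusRdX
[4] P0: load  L6 | P0:S(0), P1:I | bus: BusRd
[5] P0: store L5 := 4 | P0:M(4), P1:I | bus: BusRdX,Flush
[6] P1: load  L5 | P0:S(4), P1:S(4) | bus: BusRd,Flush
[7] P0: load  L1 | P0:M(6), P1:I | bus: none
[8] P1: load  L0 | P0:I, P1:S(90) | bus: BusRd
[9] P0: load  L5 | P0:S(4), P1:S(4) | bus: none
[10] P1: store L6 := 27 | P0:I, P1:M(27) | bus: BusRdX
[11] P1: load  L7 | P0:S(48), P1:S(48) | bus: BusRd,Flush
[12] P1: load  L3 | P0:I, P1:S(70) | bus: BusRd
[13] P0: load  L6 | P0:S(27), P1:S(27) | bus: BusRd,Flush
[14] P1: load  L6 | P0:S(27), P1:S(27) | bus: none
[15] P1: load  L7 | P0:S(48), P1:S(48) | bus: none
[16] P0: store L3 := 69 | P0:M(69), P1:I | bus: BusRdX
[17] P1: store L3 := 7 | P0:I, P1:M(7) | bus: BusRdX,Flush
[18] P1: store L0 := 73 | P0:I, P1:M(73) | bus: BusRdX
[19] P0: store L2 := 4 | P0:M(4), P1:I | bus: BusRdX
[20] P1: store L4 := 39 | P0:I, P1:M(39) | bus: BusRdX
[21] P0: store L3 := 29 | P0:M(29), P1:I | bus: BusRdX,Flush
[22] P1: load  L0 | P0:I, P1:M(73) | bus: none
[23] P0: store L6 := 62 | P0:M(62), P1:I | bus: BusRdX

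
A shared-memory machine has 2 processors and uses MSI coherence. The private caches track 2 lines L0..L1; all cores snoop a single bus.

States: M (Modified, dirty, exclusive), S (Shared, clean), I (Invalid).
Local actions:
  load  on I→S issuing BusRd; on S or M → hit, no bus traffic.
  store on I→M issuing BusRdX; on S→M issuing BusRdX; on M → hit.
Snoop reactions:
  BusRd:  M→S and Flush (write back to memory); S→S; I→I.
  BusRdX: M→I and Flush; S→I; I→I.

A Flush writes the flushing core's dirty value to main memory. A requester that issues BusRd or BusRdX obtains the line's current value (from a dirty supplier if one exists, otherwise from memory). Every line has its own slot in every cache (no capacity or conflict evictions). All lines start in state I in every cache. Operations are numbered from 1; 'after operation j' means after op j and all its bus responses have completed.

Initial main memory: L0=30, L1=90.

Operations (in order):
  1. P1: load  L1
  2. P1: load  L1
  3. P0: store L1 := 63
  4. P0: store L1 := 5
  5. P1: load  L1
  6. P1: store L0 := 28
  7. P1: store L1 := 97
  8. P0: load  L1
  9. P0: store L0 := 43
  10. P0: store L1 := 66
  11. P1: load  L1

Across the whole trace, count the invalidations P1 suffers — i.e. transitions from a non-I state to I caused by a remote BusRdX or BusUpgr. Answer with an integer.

1. P1: load  L1  bus=[BusRd]  L1: P0=I P1=S  mem[L1]=90
2. P1: load  L1  bus=[-]  L1: P0=I P1=S  mem[L1]=90
3. P0: store L1 := 63  bus=[BusRdX]  L1: P0=M P1=I  mem[L1]=90
4. P0: store L1 := 5  bus=[-]  L1: P0=M P1=I  mem[L1]=90
5. P1: load  L1  bus=[BusRd,Flush]  L1: P0=S P1=S  mem[L1]=5
6. P1: store L0 := 28  bus=[BusRdX]  L0: P0=I P1=M  mem[L0]=30
7. P1: store L1 := 97  bus=[BusRdX]  L1: P0=I P1=M  mem[L1]=5
8. P0: load  L1  bus=[BusRd,Flush]  L1: P0=S P1=S  mem[L1]=97
9. P0: store L0 := 43  bus=[BusRdX,Flush]  L0: P0=M P1=I  mem[L0]=28
10. P0: store L1 := 66  bus=[BusRdX]  L1: P0=M P1=I  mem[L1]=97
11. P1: load  L1  bus=[BusRd,Flush]  L1: P0=S P1=S  mem[L1]=66

invalidations = 3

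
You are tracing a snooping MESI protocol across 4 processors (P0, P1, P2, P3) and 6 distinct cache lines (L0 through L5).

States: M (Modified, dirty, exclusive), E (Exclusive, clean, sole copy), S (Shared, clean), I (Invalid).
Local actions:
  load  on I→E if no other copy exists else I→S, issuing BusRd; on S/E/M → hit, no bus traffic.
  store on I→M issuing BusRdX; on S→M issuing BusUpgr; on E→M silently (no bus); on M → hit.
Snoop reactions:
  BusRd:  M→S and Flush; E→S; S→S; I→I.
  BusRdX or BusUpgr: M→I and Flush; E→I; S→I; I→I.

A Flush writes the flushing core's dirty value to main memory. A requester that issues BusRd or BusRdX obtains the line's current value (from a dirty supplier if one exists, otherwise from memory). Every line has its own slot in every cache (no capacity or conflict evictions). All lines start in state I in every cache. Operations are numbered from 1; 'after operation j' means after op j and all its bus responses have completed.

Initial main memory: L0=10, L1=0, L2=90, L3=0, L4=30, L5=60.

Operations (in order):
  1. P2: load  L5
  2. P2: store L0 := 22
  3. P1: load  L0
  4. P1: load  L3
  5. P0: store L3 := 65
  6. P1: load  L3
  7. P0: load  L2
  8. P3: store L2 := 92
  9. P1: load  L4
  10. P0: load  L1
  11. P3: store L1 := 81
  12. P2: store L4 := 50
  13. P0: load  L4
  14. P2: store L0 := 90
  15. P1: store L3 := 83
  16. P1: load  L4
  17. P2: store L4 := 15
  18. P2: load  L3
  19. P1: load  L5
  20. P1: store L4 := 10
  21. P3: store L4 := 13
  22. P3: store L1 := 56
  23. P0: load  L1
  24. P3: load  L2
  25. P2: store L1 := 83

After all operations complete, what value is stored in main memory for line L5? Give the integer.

[1] P2: load  L5 | P0:I, P1:I, P2:E(60), P3:I | bus: BusRd
[2] P2: store L0 := 22 | P0:I, P1:I, P2:M(22), P3:I | bus: BusRdX
[3] P1: load  L0 | P0:I, P1:S(22), P2:S(22), P3:I | bus: BusRd,Flush
[4] P1: load  L3 | P0:I, P1:E(0), P2:I, P3:I | bus: BusRd
[5] P0: store L3 := 65 | P0:M(65), P1:I, P2:I, P3:I | bus: BusRdX
[6] P1: load  L3 | P0:S(65), P1:S(65), P2:I, P3:I | bus: BusRd,Flush
[7] P0: load  L2 | P0:E(90), P1:I, P2:I, P3:I | bus: BusRd
[8] P3: store L2 := 92 | P0:I, P1:I, P2:I, P3:M(92) | bus: BusRdX
[9] P1: load  L4 | P0:I, P1:E(30), P2:I, P3:I | bus: BusRd
[10] P0: load  L1 | P0:E(0), P1:I, P2:I, P3:I | bus: BusRd
[11] P3: store L1 := 81 | P0:I, P1:I, P2:I, P3:M(81) | bus: BusRdX
[12] P2: store L4 := 50 | P0:I, P1:I, P2:M(50), P3:I | bus: BusRdX
[13] P0: load  L4 | P0:S(50), P1:I, P2:S(50), P3:I | bus: BusRd,Flush
[14] P2: store L0 := 90 | P0:I, P1:I, P2:M(90), P3:I | bus: BusUpgr
[15] P1: store L3 := 83 | P0:I, P1:M(83), P2:I, P3:I | bus: BusUpgr
[16] P1: load  L4 | P0:S(50), P1:S(50), P2:S(50), P3:I | bus: BusRd
[17] P2: store L4 := 15 | P0:I, P1:I, P2:M(15), P3:I | bus: BusUpgr
[18] P2: load  L3 | P0:I, P1:S(83), P2:S(83), P3:I | bus: BusRd,Flush
[19] P1: load  L5 | P0:I, P1:S(60), P2:S(60), P3:I | bus: BusRd
[20] P1: store L4 := 10 | P0:I, P1:M(10), P2:I, P3:I | bus: BusRdX,Flush
[21] P3: store L4 := 13 | P0:I, P1:I, P2:I, P3:M(13) | bus: BusRdX,Flush
[22] P3: store L1 := 56 | P0:I, P1:I, P2:I, P3:M(56) | bus: none
[23] P0: load  L1 | P0:S(56), P1:I, P2:I, P3:S(56) | bus: BusRd,Flush
[24] P3: load  L2 | P0:I, P1:I, P2:I, P3:M(92) | bus: none
[25] P2: store L1 := 83 | P0:I, P1:I, P2:M(83), P3:I | bus: BusRdX

memory[L5] = 60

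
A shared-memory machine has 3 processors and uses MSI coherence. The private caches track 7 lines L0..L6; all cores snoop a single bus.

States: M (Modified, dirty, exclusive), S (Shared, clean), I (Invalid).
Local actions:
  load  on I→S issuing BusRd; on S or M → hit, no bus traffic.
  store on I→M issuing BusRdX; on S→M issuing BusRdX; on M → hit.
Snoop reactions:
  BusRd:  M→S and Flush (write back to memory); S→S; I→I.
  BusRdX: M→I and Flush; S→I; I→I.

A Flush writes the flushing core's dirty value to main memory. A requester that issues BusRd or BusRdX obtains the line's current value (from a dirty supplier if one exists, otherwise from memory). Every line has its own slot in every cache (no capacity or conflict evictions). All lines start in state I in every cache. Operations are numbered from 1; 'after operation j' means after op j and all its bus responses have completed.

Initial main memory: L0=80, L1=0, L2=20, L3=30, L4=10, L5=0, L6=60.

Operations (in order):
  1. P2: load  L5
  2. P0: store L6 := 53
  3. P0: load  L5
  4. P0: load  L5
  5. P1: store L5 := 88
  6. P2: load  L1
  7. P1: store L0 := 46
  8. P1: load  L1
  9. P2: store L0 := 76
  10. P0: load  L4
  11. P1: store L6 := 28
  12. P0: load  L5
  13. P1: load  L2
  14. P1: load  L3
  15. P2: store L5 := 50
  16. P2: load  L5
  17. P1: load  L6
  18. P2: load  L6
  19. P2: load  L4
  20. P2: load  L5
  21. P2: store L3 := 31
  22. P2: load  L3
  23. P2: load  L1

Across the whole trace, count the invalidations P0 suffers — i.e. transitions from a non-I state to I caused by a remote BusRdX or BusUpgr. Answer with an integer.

  op1 P2: load  L5 → I/I/S on L5; bus BusRd; mem=0
  op2 P0: store L6 := 53 → M/I/I on L6; bus BusRdX; mem=60
  op3 P0: load  L5 → S/I/S on L5; bus BusRd; mem=0
  op4 P0: load  L5 → S/I/S on L5; bus (none); mem=0
  op5 P1: store L5 := 88 → I/M/I on L5; bus BusRdX; mem=0
  op6 P2: load  L1 → I/I/S on L1; bus BusRd; mem=0
  op7 P1: store L0 := 46 → I/M/I on L0; bus BusRdX; mem=80
  op8 P1: load  L1 → I/S/S on L1; bus BusRd; mem=0
  op9 P2: store L0 := 76 → I/I/M on L0; bus BusRdX Flush; mem=46
  op10 P0: load  L4 → S/I/I on L4; bus BusRd; mem=10
  op11 P1: store L6 := 28 → I/M/I on L6; bus BusRdX Flush; mem=53
  op12 P0: load  L5 → S/S/I on L5; bus BusRd Flush; mem=88
  op13 P1: load  L2 → I/S/I on L2; bus BusRd; mem=20
  op14 P1: load  L3 → I/S/I on L3; bus BusRd; mem=30
  op15 P2: store L5 := 50 → I/I/M on L5; bus BusRdX; mem=88
  op16 P2: load  L5 → I/I/M on L5; bus (none); mem=88
  op17 P1: load  L6 → I/M/I on L6; bus (none); mem=53
  op18 P2: load  L6 → I/S/S on L6; bus BusRd Flush; mem=28
  op19 P2: load  L4 → S/I/S on L4; bus BusRd; mem=10
  op20 P2: load  L5 → I/I/M on L5; bus (none); mem=88
  op21 P2: store L3 := 31 → I/I/M on L3; bus BusRdX; mem=30
  op22 P2: load  L3 → I/I/M on L3; bus (none); mem=30
  op23 P2: load  L1 → I/S/S on L1; bus (none); mem=0

invalidations = 3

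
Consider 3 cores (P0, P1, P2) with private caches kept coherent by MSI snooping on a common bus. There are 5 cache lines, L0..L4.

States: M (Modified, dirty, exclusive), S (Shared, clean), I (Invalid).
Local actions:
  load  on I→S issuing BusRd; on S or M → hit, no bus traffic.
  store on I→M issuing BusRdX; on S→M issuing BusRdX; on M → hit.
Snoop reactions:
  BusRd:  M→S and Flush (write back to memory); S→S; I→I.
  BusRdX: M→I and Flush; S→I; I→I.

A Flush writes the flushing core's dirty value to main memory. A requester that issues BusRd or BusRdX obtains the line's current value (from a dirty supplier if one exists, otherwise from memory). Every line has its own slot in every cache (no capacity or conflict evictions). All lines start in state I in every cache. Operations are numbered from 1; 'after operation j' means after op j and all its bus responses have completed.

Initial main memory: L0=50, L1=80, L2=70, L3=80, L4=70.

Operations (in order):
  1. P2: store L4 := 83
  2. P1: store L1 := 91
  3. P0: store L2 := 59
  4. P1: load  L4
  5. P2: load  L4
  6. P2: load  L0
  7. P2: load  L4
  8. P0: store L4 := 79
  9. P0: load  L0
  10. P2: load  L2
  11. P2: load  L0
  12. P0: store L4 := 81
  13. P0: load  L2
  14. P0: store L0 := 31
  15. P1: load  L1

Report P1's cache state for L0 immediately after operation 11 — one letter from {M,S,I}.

[1] P2: store L4 := 83 | P0:I, P1:I, P2:M(83) | bus: BusRdX
[2] P1: store L1 := 91 | P0:I, P1:M(91), P2:I | bus: BusRdX
[3] P0: store L2 := 59 | P0:M(59), P1:I, P2:I | bus: BusRdX
[4] P1: load  L4 | P0:I, P1:S(83), P2:S(83) | bus: BusRd,Flush
[5] P2: load  L4 | P0:I, P1:S(83), P2:S(83) | bus: none
[6] P2: load  L0 | P0:I, P1:I, P2:S(50) | bus: BusRd
[7] P2: load  L4 | P0:I, P1:S(83), P2:S(83) | bus: none
[8] P0: store L4 := 79 | P0:M(79), P1:I, P2:I | bus: BusRdX
[9] P0: load  L0 | P0:S(50), P1:I, P2:S(50) | bus: BusRd
[10] P2: load  L2 | P0:S(59), P1:I, P2:S(59) | bus: BusRd,Flush
[11] P2: load  L0 | P0:S(50), P1:I, P2:S(50) | bus: none
[12] P0: store L4 := 81 | P0:M(81), P1:I, P2:I | bus: none
[13] P0: load  L2 | P0:S(59), P1:I, P2:S(59) | bus: none
[14] P0: store L0 := 31 | P0:M(31), P1:I, P2:I | bus: BusRdX
[15] P1: load  L1 | P0:I, P1:M(91), P2:I | bus: none

state = I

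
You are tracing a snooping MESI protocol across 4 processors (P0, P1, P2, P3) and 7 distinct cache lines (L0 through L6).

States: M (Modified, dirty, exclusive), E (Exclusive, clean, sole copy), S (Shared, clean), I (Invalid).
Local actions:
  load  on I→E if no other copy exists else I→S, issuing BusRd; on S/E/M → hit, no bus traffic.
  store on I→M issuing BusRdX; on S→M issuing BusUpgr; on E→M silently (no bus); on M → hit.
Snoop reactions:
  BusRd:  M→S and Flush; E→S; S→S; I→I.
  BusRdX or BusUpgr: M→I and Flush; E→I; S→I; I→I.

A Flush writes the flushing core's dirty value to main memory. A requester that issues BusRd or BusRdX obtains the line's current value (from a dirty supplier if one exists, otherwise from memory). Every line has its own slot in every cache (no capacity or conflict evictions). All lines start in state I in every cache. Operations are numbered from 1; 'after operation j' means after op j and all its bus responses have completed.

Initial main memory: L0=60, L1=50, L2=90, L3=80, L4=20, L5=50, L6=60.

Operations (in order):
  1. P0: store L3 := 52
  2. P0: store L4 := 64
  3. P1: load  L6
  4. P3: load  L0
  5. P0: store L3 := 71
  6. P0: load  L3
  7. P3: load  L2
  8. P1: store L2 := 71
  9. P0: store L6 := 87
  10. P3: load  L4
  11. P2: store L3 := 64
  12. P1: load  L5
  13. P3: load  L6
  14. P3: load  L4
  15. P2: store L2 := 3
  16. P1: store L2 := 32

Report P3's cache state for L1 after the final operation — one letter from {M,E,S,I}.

state = I

1. P0: store L3 := 52  bus=[BusRdX]  L3: P0=M P1=I P2=I P3=I  mem[L3]=80
2. P0: store L4 := 64  bus=[BusRdX]  L4: P0=M P1=I P2=I P3=I  mem[L4]=20
3. P1: load  L6  bus=[BusRd]  L6: P0=I P1=E P2=I P3=I  mem[L6]=60
4. P3: load  L0  bus=[BusRd]  L0: P0=I P1=I P2=I P3=E  mem[L0]=60
5. P0: store L3 := 71  bus=[-]  L3: P0=M P1=I P2=I P3=I  mem[L3]=80
6. P0: load  L3  bus=[-]  L3: P0=M P1=I P2=I P3=I  mem[L3]=80
7. P3: load  L2  bus=[BusRd]  L2: P0=I P1=I P2=I P3=E  mem[L2]=90
8. P1: store L2 := 71  bus=[BusRdX]  L2: P0=I P1=M P2=I P3=I  mem[L2]=90
9. P0: store L6 := 87  bus=[BusRdX]  L6: P0=M P1=I P2=I P3=I  mem[L6]=60
10. P3: load  L4  bus=[BusRd,Flush]  L4: P0=S P1=I P2=I P3=S  mem[L4]=64
11. P2: store L3 := 64  bus=[BusRdX,Flush]  L3: P0=I P1=I P2=M P3=I  mem[L3]=71
12. P1: load  L5  bus=[BusRd]  L5: P0=I P1=E P2=I P3=I  mem[L5]=50
13. P3: load  L6  bus=[BusRd,Flush]  L6: P0=S P1=I P2=I P3=S  mem[L6]=87
14. P3: load  L4  bus=[-]  L4: P0=S P1=I P2=I P3=S  mem[L4]=64
15. P2: store L2 := 3  bus=[BusRdX,Flush]  L2: P0=I P1=I P2=M P3=I  mem[L2]=71
16. P1: store L2 := 32  bus=[BusRdX,Flush]  L2: P0=I P1=M P2=I P3=I  mem[L2]=3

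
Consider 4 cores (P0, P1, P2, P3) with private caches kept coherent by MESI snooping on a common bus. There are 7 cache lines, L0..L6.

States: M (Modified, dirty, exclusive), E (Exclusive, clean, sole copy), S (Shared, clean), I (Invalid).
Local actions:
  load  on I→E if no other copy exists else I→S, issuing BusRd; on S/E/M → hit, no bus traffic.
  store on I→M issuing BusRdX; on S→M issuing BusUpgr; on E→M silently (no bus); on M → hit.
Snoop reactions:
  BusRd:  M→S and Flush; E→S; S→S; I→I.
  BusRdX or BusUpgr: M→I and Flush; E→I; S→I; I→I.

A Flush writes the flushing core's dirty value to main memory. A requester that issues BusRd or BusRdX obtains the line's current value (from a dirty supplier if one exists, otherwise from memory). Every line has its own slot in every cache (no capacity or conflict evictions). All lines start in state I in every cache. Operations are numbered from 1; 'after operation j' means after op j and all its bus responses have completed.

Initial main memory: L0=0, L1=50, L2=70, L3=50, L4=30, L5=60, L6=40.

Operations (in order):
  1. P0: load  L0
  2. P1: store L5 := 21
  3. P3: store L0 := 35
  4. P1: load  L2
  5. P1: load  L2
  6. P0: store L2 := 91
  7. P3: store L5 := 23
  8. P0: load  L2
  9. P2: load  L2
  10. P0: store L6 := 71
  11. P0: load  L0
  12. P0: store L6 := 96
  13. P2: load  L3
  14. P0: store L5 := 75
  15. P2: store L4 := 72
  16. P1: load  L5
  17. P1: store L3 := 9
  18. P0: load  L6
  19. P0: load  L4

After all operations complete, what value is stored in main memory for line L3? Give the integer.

1. P0: load  L0  bus=[BusRd]  L0: P0=E P1=I P2=I P3=I  mem[L0]=0
2. P1: store L5 := 21  bus=[BusRdX]  L5: P0=I P1=M P2=I P3=I  mem[L5]=60
3. P3: store L0 := 35  bus=[BusRdX]  L0: P0=I P1=I P2=I P3=M  mem[L0]=0
4. P1: load  L2  bus=[BusRd]  L2: P0=I P1=E P2=I P3=I  mem[L2]=70
5. P1: load  L2  bus=[-]  L2: P0=I P1=E P2=I P3=I  mem[L2]=70
6. P0: store L2 := 91  bus=[BusRdX]  L2: P0=M P1=I P2=I P3=I  mem[L2]=70
7. P3: store L5 := 23  bus=[BusRdX,Flush]  L5: P0=I P1=I P2=I P3=M  mem[L5]=21
8. P0: load  L2  bus=[-]  L2: P0=M P1=I P2=I P3=I  mem[L2]=70
9. P2: load  L2  bus=[BusRd,Flush]  L2: P0=S P1=I P2=S P3=I  mem[L2]=91
10. P0: store L6 := 71  bus=[BusRdX]  L6: P0=M P1=I P2=I P3=I  mem[L6]=40
11. P0: load  L0  bus=[BusRd,Flush]  L0: P0=S P1=I P2=I P3=S  mem[L0]=35
12. P0: store L6 := 96  bus=[-]  L6: P0=M P1=I P2=I P3=I  mem[L6]=40
13. P2: load  L3  bus=[BusRd]  L3: P0=I P1=I P2=E P3=I  mem[L3]=50
14. P0: store L5 := 75  bus=[BusRdX,Flush]  L5: P0=M P1=I P2=I P3=I  mem[L5]=23
15. P2: store L4 := 72  bus=[BusRdX]  L4: P0=I P1=I P2=M P3=I  mem[L4]=30
16. P1: load  L5  bus=[BusRd,Flush]  L5: P0=S P1=S P2=I P3=I  mem[L5]=75
17. P1: store L3 := 9  bus=[BusRdX]  L3: P0=I P1=M P2=I P3=I  mem[L3]=50
18. P0: load  L6  bus=[-]  L6: P0=M P1=I P2=I P3=I  mem[L6]=40
19. P0: load  L4  bus=[BusRd,Flush]  L4: P0=S P1=I P2=S P3=I  mem[L4]=72

memory[L3] = 50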